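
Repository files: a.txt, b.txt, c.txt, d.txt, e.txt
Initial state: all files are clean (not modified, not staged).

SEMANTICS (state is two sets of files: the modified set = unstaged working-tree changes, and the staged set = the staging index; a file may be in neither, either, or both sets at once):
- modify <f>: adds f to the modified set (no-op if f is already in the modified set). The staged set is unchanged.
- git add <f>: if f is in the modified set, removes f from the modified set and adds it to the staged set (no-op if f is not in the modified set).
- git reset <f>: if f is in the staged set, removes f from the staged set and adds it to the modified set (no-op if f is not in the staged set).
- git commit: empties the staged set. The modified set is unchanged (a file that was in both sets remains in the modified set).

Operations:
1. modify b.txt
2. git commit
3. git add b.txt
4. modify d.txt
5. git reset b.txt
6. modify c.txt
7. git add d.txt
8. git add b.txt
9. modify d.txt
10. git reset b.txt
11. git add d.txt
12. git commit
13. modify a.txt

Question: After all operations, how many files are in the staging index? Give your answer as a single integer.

Answer: 0

Derivation:
After op 1 (modify b.txt): modified={b.txt} staged={none}
After op 2 (git commit): modified={b.txt} staged={none}
After op 3 (git add b.txt): modified={none} staged={b.txt}
After op 4 (modify d.txt): modified={d.txt} staged={b.txt}
After op 5 (git reset b.txt): modified={b.txt, d.txt} staged={none}
After op 6 (modify c.txt): modified={b.txt, c.txt, d.txt} staged={none}
After op 7 (git add d.txt): modified={b.txt, c.txt} staged={d.txt}
After op 8 (git add b.txt): modified={c.txt} staged={b.txt, d.txt}
After op 9 (modify d.txt): modified={c.txt, d.txt} staged={b.txt, d.txt}
After op 10 (git reset b.txt): modified={b.txt, c.txt, d.txt} staged={d.txt}
After op 11 (git add d.txt): modified={b.txt, c.txt} staged={d.txt}
After op 12 (git commit): modified={b.txt, c.txt} staged={none}
After op 13 (modify a.txt): modified={a.txt, b.txt, c.txt} staged={none}
Final staged set: {none} -> count=0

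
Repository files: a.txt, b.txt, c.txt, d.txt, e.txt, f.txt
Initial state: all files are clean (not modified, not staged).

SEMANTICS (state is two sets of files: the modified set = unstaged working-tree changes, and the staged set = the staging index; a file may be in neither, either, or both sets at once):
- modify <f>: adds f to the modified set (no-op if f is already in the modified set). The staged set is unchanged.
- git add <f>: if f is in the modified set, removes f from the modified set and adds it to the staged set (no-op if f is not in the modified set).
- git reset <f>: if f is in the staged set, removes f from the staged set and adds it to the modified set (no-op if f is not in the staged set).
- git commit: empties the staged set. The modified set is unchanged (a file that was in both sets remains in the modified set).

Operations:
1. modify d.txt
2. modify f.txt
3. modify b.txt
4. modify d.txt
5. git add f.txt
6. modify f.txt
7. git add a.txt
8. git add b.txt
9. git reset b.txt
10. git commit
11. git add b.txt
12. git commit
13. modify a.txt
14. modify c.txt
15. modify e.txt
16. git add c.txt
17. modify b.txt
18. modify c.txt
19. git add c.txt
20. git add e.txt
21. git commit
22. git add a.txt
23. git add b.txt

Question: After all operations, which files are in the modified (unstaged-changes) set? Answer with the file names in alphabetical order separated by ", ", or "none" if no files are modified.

After op 1 (modify d.txt): modified={d.txt} staged={none}
After op 2 (modify f.txt): modified={d.txt, f.txt} staged={none}
After op 3 (modify b.txt): modified={b.txt, d.txt, f.txt} staged={none}
After op 4 (modify d.txt): modified={b.txt, d.txt, f.txt} staged={none}
After op 5 (git add f.txt): modified={b.txt, d.txt} staged={f.txt}
After op 6 (modify f.txt): modified={b.txt, d.txt, f.txt} staged={f.txt}
After op 7 (git add a.txt): modified={b.txt, d.txt, f.txt} staged={f.txt}
After op 8 (git add b.txt): modified={d.txt, f.txt} staged={b.txt, f.txt}
After op 9 (git reset b.txt): modified={b.txt, d.txt, f.txt} staged={f.txt}
After op 10 (git commit): modified={b.txt, d.txt, f.txt} staged={none}
After op 11 (git add b.txt): modified={d.txt, f.txt} staged={b.txt}
After op 12 (git commit): modified={d.txt, f.txt} staged={none}
After op 13 (modify a.txt): modified={a.txt, d.txt, f.txt} staged={none}
After op 14 (modify c.txt): modified={a.txt, c.txt, d.txt, f.txt} staged={none}
After op 15 (modify e.txt): modified={a.txt, c.txt, d.txt, e.txt, f.txt} staged={none}
After op 16 (git add c.txt): modified={a.txt, d.txt, e.txt, f.txt} staged={c.txt}
After op 17 (modify b.txt): modified={a.txt, b.txt, d.txt, e.txt, f.txt} staged={c.txt}
After op 18 (modify c.txt): modified={a.txt, b.txt, c.txt, d.txt, e.txt, f.txt} staged={c.txt}
After op 19 (git add c.txt): modified={a.txt, b.txt, d.txt, e.txt, f.txt} staged={c.txt}
After op 20 (git add e.txt): modified={a.txt, b.txt, d.txt, f.txt} staged={c.txt, e.txt}
After op 21 (git commit): modified={a.txt, b.txt, d.txt, f.txt} staged={none}
After op 22 (git add a.txt): modified={b.txt, d.txt, f.txt} staged={a.txt}
After op 23 (git add b.txt): modified={d.txt, f.txt} staged={a.txt, b.txt}

Answer: d.txt, f.txt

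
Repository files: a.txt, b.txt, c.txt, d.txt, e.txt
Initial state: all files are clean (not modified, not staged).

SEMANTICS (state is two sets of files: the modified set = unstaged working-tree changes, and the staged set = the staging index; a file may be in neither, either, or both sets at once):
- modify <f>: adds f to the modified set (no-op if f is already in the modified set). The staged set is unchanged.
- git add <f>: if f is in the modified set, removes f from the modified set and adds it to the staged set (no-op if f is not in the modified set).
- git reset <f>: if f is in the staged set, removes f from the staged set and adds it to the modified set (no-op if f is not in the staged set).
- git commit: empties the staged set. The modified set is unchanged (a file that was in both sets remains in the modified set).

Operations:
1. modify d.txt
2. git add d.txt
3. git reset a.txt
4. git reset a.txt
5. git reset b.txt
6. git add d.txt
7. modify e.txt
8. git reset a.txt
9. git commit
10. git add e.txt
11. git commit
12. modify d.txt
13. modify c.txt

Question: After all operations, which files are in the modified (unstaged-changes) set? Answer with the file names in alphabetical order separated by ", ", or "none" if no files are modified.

After op 1 (modify d.txt): modified={d.txt} staged={none}
After op 2 (git add d.txt): modified={none} staged={d.txt}
After op 3 (git reset a.txt): modified={none} staged={d.txt}
After op 4 (git reset a.txt): modified={none} staged={d.txt}
After op 5 (git reset b.txt): modified={none} staged={d.txt}
After op 6 (git add d.txt): modified={none} staged={d.txt}
After op 7 (modify e.txt): modified={e.txt} staged={d.txt}
After op 8 (git reset a.txt): modified={e.txt} staged={d.txt}
After op 9 (git commit): modified={e.txt} staged={none}
After op 10 (git add e.txt): modified={none} staged={e.txt}
After op 11 (git commit): modified={none} staged={none}
After op 12 (modify d.txt): modified={d.txt} staged={none}
After op 13 (modify c.txt): modified={c.txt, d.txt} staged={none}

Answer: c.txt, d.txt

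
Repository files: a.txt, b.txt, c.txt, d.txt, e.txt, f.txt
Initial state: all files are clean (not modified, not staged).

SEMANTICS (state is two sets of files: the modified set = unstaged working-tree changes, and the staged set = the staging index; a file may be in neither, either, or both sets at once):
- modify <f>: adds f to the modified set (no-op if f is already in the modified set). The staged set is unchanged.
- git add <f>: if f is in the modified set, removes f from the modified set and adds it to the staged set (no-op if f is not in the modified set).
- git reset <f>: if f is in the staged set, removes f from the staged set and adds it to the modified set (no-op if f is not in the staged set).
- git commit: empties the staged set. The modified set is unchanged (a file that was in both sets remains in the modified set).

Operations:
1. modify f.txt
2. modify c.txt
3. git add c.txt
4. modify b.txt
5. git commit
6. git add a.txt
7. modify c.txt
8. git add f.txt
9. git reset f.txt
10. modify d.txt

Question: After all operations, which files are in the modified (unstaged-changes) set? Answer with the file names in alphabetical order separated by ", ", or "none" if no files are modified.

Answer: b.txt, c.txt, d.txt, f.txt

Derivation:
After op 1 (modify f.txt): modified={f.txt} staged={none}
After op 2 (modify c.txt): modified={c.txt, f.txt} staged={none}
After op 3 (git add c.txt): modified={f.txt} staged={c.txt}
After op 4 (modify b.txt): modified={b.txt, f.txt} staged={c.txt}
After op 5 (git commit): modified={b.txt, f.txt} staged={none}
After op 6 (git add a.txt): modified={b.txt, f.txt} staged={none}
After op 7 (modify c.txt): modified={b.txt, c.txt, f.txt} staged={none}
After op 8 (git add f.txt): modified={b.txt, c.txt} staged={f.txt}
After op 9 (git reset f.txt): modified={b.txt, c.txt, f.txt} staged={none}
After op 10 (modify d.txt): modified={b.txt, c.txt, d.txt, f.txt} staged={none}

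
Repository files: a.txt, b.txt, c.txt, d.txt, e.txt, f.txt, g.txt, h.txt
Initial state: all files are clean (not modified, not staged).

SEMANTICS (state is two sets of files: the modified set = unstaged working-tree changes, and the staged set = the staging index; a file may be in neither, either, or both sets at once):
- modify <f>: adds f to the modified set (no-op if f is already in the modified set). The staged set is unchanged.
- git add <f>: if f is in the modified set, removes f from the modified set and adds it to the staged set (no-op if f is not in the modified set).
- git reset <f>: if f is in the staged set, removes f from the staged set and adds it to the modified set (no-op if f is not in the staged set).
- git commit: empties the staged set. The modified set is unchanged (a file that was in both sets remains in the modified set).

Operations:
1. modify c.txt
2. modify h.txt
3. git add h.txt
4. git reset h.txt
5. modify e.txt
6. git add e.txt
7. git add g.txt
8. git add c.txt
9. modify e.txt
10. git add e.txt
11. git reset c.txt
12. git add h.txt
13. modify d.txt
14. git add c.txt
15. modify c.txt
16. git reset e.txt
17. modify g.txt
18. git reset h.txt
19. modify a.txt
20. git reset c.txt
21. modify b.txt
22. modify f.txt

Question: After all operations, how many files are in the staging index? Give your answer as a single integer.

After op 1 (modify c.txt): modified={c.txt} staged={none}
After op 2 (modify h.txt): modified={c.txt, h.txt} staged={none}
After op 3 (git add h.txt): modified={c.txt} staged={h.txt}
After op 4 (git reset h.txt): modified={c.txt, h.txt} staged={none}
After op 5 (modify e.txt): modified={c.txt, e.txt, h.txt} staged={none}
After op 6 (git add e.txt): modified={c.txt, h.txt} staged={e.txt}
After op 7 (git add g.txt): modified={c.txt, h.txt} staged={e.txt}
After op 8 (git add c.txt): modified={h.txt} staged={c.txt, e.txt}
After op 9 (modify e.txt): modified={e.txt, h.txt} staged={c.txt, e.txt}
After op 10 (git add e.txt): modified={h.txt} staged={c.txt, e.txt}
After op 11 (git reset c.txt): modified={c.txt, h.txt} staged={e.txt}
After op 12 (git add h.txt): modified={c.txt} staged={e.txt, h.txt}
After op 13 (modify d.txt): modified={c.txt, d.txt} staged={e.txt, h.txt}
After op 14 (git add c.txt): modified={d.txt} staged={c.txt, e.txt, h.txt}
After op 15 (modify c.txt): modified={c.txt, d.txt} staged={c.txt, e.txt, h.txt}
After op 16 (git reset e.txt): modified={c.txt, d.txt, e.txt} staged={c.txt, h.txt}
After op 17 (modify g.txt): modified={c.txt, d.txt, e.txt, g.txt} staged={c.txt, h.txt}
After op 18 (git reset h.txt): modified={c.txt, d.txt, e.txt, g.txt, h.txt} staged={c.txt}
After op 19 (modify a.txt): modified={a.txt, c.txt, d.txt, e.txt, g.txt, h.txt} staged={c.txt}
After op 20 (git reset c.txt): modified={a.txt, c.txt, d.txt, e.txt, g.txt, h.txt} staged={none}
After op 21 (modify b.txt): modified={a.txt, b.txt, c.txt, d.txt, e.txt, g.txt, h.txt} staged={none}
After op 22 (modify f.txt): modified={a.txt, b.txt, c.txt, d.txt, e.txt, f.txt, g.txt, h.txt} staged={none}
Final staged set: {none} -> count=0

Answer: 0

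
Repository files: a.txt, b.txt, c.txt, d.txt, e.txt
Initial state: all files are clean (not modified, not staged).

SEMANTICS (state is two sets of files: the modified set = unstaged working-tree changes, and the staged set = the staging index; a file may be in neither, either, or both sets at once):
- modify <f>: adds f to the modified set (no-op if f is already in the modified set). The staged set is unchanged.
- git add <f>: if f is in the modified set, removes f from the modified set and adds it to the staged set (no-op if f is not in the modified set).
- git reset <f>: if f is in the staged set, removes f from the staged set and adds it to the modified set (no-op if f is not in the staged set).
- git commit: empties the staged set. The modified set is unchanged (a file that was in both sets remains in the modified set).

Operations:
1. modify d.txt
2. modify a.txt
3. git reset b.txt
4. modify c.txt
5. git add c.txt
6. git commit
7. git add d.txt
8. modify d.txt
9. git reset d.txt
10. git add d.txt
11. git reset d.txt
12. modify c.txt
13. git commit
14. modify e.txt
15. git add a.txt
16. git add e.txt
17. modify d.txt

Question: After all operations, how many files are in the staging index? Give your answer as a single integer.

After op 1 (modify d.txt): modified={d.txt} staged={none}
After op 2 (modify a.txt): modified={a.txt, d.txt} staged={none}
After op 3 (git reset b.txt): modified={a.txt, d.txt} staged={none}
After op 4 (modify c.txt): modified={a.txt, c.txt, d.txt} staged={none}
After op 5 (git add c.txt): modified={a.txt, d.txt} staged={c.txt}
After op 6 (git commit): modified={a.txt, d.txt} staged={none}
After op 7 (git add d.txt): modified={a.txt} staged={d.txt}
After op 8 (modify d.txt): modified={a.txt, d.txt} staged={d.txt}
After op 9 (git reset d.txt): modified={a.txt, d.txt} staged={none}
After op 10 (git add d.txt): modified={a.txt} staged={d.txt}
After op 11 (git reset d.txt): modified={a.txt, d.txt} staged={none}
After op 12 (modify c.txt): modified={a.txt, c.txt, d.txt} staged={none}
After op 13 (git commit): modified={a.txt, c.txt, d.txt} staged={none}
After op 14 (modify e.txt): modified={a.txt, c.txt, d.txt, e.txt} staged={none}
After op 15 (git add a.txt): modified={c.txt, d.txt, e.txt} staged={a.txt}
After op 16 (git add e.txt): modified={c.txt, d.txt} staged={a.txt, e.txt}
After op 17 (modify d.txt): modified={c.txt, d.txt} staged={a.txt, e.txt}
Final staged set: {a.txt, e.txt} -> count=2

Answer: 2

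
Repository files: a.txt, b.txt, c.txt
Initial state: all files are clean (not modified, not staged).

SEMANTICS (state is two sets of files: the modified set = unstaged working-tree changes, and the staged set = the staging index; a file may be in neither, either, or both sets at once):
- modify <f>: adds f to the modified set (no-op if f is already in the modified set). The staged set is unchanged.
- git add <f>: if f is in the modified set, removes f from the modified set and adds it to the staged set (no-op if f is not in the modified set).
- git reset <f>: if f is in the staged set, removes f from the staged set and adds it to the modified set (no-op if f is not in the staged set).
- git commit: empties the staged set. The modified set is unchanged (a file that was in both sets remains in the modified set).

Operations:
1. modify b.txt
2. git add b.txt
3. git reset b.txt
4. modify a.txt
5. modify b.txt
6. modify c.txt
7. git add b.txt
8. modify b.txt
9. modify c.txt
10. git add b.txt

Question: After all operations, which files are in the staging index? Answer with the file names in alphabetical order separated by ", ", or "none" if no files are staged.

Answer: b.txt

Derivation:
After op 1 (modify b.txt): modified={b.txt} staged={none}
After op 2 (git add b.txt): modified={none} staged={b.txt}
After op 3 (git reset b.txt): modified={b.txt} staged={none}
After op 4 (modify a.txt): modified={a.txt, b.txt} staged={none}
After op 5 (modify b.txt): modified={a.txt, b.txt} staged={none}
After op 6 (modify c.txt): modified={a.txt, b.txt, c.txt} staged={none}
After op 7 (git add b.txt): modified={a.txt, c.txt} staged={b.txt}
After op 8 (modify b.txt): modified={a.txt, b.txt, c.txt} staged={b.txt}
After op 9 (modify c.txt): modified={a.txt, b.txt, c.txt} staged={b.txt}
After op 10 (git add b.txt): modified={a.txt, c.txt} staged={b.txt}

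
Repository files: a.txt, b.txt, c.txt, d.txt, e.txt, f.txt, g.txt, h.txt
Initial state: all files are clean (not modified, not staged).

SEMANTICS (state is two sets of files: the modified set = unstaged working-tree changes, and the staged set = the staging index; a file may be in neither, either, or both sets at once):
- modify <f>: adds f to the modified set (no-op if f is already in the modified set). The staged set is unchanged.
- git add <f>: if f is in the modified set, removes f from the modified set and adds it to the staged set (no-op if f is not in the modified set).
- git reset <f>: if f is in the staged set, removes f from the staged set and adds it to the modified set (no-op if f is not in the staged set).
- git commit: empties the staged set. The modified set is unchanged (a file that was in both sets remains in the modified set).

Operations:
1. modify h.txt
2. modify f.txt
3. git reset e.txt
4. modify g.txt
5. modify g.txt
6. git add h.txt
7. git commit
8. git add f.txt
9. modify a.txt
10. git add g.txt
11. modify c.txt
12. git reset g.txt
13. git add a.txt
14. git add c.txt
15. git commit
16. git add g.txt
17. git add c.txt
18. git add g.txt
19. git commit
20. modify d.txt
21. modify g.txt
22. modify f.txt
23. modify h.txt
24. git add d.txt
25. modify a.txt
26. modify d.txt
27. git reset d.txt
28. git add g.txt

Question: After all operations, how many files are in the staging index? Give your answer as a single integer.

After op 1 (modify h.txt): modified={h.txt} staged={none}
After op 2 (modify f.txt): modified={f.txt, h.txt} staged={none}
After op 3 (git reset e.txt): modified={f.txt, h.txt} staged={none}
After op 4 (modify g.txt): modified={f.txt, g.txt, h.txt} staged={none}
After op 5 (modify g.txt): modified={f.txt, g.txt, h.txt} staged={none}
After op 6 (git add h.txt): modified={f.txt, g.txt} staged={h.txt}
After op 7 (git commit): modified={f.txt, g.txt} staged={none}
After op 8 (git add f.txt): modified={g.txt} staged={f.txt}
After op 9 (modify a.txt): modified={a.txt, g.txt} staged={f.txt}
After op 10 (git add g.txt): modified={a.txt} staged={f.txt, g.txt}
After op 11 (modify c.txt): modified={a.txt, c.txt} staged={f.txt, g.txt}
After op 12 (git reset g.txt): modified={a.txt, c.txt, g.txt} staged={f.txt}
After op 13 (git add a.txt): modified={c.txt, g.txt} staged={a.txt, f.txt}
After op 14 (git add c.txt): modified={g.txt} staged={a.txt, c.txt, f.txt}
After op 15 (git commit): modified={g.txt} staged={none}
After op 16 (git add g.txt): modified={none} staged={g.txt}
After op 17 (git add c.txt): modified={none} staged={g.txt}
After op 18 (git add g.txt): modified={none} staged={g.txt}
After op 19 (git commit): modified={none} staged={none}
After op 20 (modify d.txt): modified={d.txt} staged={none}
After op 21 (modify g.txt): modified={d.txt, g.txt} staged={none}
After op 22 (modify f.txt): modified={d.txt, f.txt, g.txt} staged={none}
After op 23 (modify h.txt): modified={d.txt, f.txt, g.txt, h.txt} staged={none}
After op 24 (git add d.txt): modified={f.txt, g.txt, h.txt} staged={d.txt}
After op 25 (modify a.txt): modified={a.txt, f.txt, g.txt, h.txt} staged={d.txt}
After op 26 (modify d.txt): modified={a.txt, d.txt, f.txt, g.txt, h.txt} staged={d.txt}
After op 27 (git reset d.txt): modified={a.txt, d.txt, f.txt, g.txt, h.txt} staged={none}
After op 28 (git add g.txt): modified={a.txt, d.txt, f.txt, h.txt} staged={g.txt}
Final staged set: {g.txt} -> count=1

Answer: 1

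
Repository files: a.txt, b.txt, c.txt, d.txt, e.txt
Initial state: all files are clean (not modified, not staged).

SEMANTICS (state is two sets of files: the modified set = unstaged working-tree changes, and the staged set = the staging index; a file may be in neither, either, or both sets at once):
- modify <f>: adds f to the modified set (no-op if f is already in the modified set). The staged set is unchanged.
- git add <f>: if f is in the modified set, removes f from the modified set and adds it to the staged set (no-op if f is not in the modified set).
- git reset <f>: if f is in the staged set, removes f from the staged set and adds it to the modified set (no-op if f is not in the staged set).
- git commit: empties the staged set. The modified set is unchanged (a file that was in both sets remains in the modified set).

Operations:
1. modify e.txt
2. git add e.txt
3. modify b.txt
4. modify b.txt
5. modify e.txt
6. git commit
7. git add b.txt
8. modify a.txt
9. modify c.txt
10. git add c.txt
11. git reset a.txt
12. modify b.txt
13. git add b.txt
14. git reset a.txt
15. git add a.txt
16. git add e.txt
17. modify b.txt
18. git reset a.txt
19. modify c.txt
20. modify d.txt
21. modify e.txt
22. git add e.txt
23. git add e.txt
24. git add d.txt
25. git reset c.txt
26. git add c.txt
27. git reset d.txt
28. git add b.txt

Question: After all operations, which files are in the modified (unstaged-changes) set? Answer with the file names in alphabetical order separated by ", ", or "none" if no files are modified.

Answer: a.txt, d.txt

Derivation:
After op 1 (modify e.txt): modified={e.txt} staged={none}
After op 2 (git add e.txt): modified={none} staged={e.txt}
After op 3 (modify b.txt): modified={b.txt} staged={e.txt}
After op 4 (modify b.txt): modified={b.txt} staged={e.txt}
After op 5 (modify e.txt): modified={b.txt, e.txt} staged={e.txt}
After op 6 (git commit): modified={b.txt, e.txt} staged={none}
After op 7 (git add b.txt): modified={e.txt} staged={b.txt}
After op 8 (modify a.txt): modified={a.txt, e.txt} staged={b.txt}
After op 9 (modify c.txt): modified={a.txt, c.txt, e.txt} staged={b.txt}
After op 10 (git add c.txt): modified={a.txt, e.txt} staged={b.txt, c.txt}
After op 11 (git reset a.txt): modified={a.txt, e.txt} staged={b.txt, c.txt}
After op 12 (modify b.txt): modified={a.txt, b.txt, e.txt} staged={b.txt, c.txt}
After op 13 (git add b.txt): modified={a.txt, e.txt} staged={b.txt, c.txt}
After op 14 (git reset a.txt): modified={a.txt, e.txt} staged={b.txt, c.txt}
After op 15 (git add a.txt): modified={e.txt} staged={a.txt, b.txt, c.txt}
After op 16 (git add e.txt): modified={none} staged={a.txt, b.txt, c.txt, e.txt}
After op 17 (modify b.txt): modified={b.txt} staged={a.txt, b.txt, c.txt, e.txt}
After op 18 (git reset a.txt): modified={a.txt, b.txt} staged={b.txt, c.txt, e.txt}
After op 19 (modify c.txt): modified={a.txt, b.txt, c.txt} staged={b.txt, c.txt, e.txt}
After op 20 (modify d.txt): modified={a.txt, b.txt, c.txt, d.txt} staged={b.txt, c.txt, e.txt}
After op 21 (modify e.txt): modified={a.txt, b.txt, c.txt, d.txt, e.txt} staged={b.txt, c.txt, e.txt}
After op 22 (git add e.txt): modified={a.txt, b.txt, c.txt, d.txt} staged={b.txt, c.txt, e.txt}
After op 23 (git add e.txt): modified={a.txt, b.txt, c.txt, d.txt} staged={b.txt, c.txt, e.txt}
After op 24 (git add d.txt): modified={a.txt, b.txt, c.txt} staged={b.txt, c.txt, d.txt, e.txt}
After op 25 (git reset c.txt): modified={a.txt, b.txt, c.txt} staged={b.txt, d.txt, e.txt}
After op 26 (git add c.txt): modified={a.txt, b.txt} staged={b.txt, c.txt, d.txt, e.txt}
After op 27 (git reset d.txt): modified={a.txt, b.txt, d.txt} staged={b.txt, c.txt, e.txt}
After op 28 (git add b.txt): modified={a.txt, d.txt} staged={b.txt, c.txt, e.txt}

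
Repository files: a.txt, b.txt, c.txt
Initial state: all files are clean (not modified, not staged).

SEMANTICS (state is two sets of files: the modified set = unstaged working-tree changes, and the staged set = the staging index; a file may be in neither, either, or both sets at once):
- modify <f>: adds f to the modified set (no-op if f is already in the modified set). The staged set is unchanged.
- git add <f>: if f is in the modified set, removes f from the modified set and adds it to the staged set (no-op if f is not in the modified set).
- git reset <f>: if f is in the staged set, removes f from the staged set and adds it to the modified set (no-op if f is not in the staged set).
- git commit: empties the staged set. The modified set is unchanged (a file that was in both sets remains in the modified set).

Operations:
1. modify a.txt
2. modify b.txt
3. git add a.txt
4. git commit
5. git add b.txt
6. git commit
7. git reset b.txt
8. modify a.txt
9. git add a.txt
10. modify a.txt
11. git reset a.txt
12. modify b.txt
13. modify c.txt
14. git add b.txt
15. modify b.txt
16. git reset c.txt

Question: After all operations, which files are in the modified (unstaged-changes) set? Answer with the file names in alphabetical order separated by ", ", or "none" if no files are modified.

After op 1 (modify a.txt): modified={a.txt} staged={none}
After op 2 (modify b.txt): modified={a.txt, b.txt} staged={none}
After op 3 (git add a.txt): modified={b.txt} staged={a.txt}
After op 4 (git commit): modified={b.txt} staged={none}
After op 5 (git add b.txt): modified={none} staged={b.txt}
After op 6 (git commit): modified={none} staged={none}
After op 7 (git reset b.txt): modified={none} staged={none}
After op 8 (modify a.txt): modified={a.txt} staged={none}
After op 9 (git add a.txt): modified={none} staged={a.txt}
After op 10 (modify a.txt): modified={a.txt} staged={a.txt}
After op 11 (git reset a.txt): modified={a.txt} staged={none}
After op 12 (modify b.txt): modified={a.txt, b.txt} staged={none}
After op 13 (modify c.txt): modified={a.txt, b.txt, c.txt} staged={none}
After op 14 (git add b.txt): modified={a.txt, c.txt} staged={b.txt}
After op 15 (modify b.txt): modified={a.txt, b.txt, c.txt} staged={b.txt}
After op 16 (git reset c.txt): modified={a.txt, b.txt, c.txt} staged={b.txt}

Answer: a.txt, b.txt, c.txt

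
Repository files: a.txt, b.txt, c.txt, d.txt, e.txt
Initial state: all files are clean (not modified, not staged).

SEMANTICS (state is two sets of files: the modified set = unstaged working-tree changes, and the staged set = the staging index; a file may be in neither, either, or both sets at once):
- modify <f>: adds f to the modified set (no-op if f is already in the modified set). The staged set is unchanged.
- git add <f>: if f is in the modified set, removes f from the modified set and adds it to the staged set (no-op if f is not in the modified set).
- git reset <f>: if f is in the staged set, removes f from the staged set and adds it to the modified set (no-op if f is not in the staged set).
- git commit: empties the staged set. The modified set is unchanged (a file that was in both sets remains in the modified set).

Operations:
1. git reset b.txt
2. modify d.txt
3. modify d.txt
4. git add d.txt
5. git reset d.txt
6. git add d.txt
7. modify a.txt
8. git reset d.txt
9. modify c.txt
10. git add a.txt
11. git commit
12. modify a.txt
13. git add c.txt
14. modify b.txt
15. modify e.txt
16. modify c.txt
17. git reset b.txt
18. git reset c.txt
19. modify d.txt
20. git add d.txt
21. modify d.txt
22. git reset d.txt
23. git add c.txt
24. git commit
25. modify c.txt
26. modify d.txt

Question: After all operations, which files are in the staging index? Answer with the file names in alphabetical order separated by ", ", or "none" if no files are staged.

After op 1 (git reset b.txt): modified={none} staged={none}
After op 2 (modify d.txt): modified={d.txt} staged={none}
After op 3 (modify d.txt): modified={d.txt} staged={none}
After op 4 (git add d.txt): modified={none} staged={d.txt}
After op 5 (git reset d.txt): modified={d.txt} staged={none}
After op 6 (git add d.txt): modified={none} staged={d.txt}
After op 7 (modify a.txt): modified={a.txt} staged={d.txt}
After op 8 (git reset d.txt): modified={a.txt, d.txt} staged={none}
After op 9 (modify c.txt): modified={a.txt, c.txt, d.txt} staged={none}
After op 10 (git add a.txt): modified={c.txt, d.txt} staged={a.txt}
After op 11 (git commit): modified={c.txt, d.txt} staged={none}
After op 12 (modify a.txt): modified={a.txt, c.txt, d.txt} staged={none}
After op 13 (git add c.txt): modified={a.txt, d.txt} staged={c.txt}
After op 14 (modify b.txt): modified={a.txt, b.txt, d.txt} staged={c.txt}
After op 15 (modify e.txt): modified={a.txt, b.txt, d.txt, e.txt} staged={c.txt}
After op 16 (modify c.txt): modified={a.txt, b.txt, c.txt, d.txt, e.txt} staged={c.txt}
After op 17 (git reset b.txt): modified={a.txt, b.txt, c.txt, d.txt, e.txt} staged={c.txt}
After op 18 (git reset c.txt): modified={a.txt, b.txt, c.txt, d.txt, e.txt} staged={none}
After op 19 (modify d.txt): modified={a.txt, b.txt, c.txt, d.txt, e.txt} staged={none}
After op 20 (git add d.txt): modified={a.txt, b.txt, c.txt, e.txt} staged={d.txt}
After op 21 (modify d.txt): modified={a.txt, b.txt, c.txt, d.txt, e.txt} staged={d.txt}
After op 22 (git reset d.txt): modified={a.txt, b.txt, c.txt, d.txt, e.txt} staged={none}
After op 23 (git add c.txt): modified={a.txt, b.txt, d.txt, e.txt} staged={c.txt}
After op 24 (git commit): modified={a.txt, b.txt, d.txt, e.txt} staged={none}
After op 25 (modify c.txt): modified={a.txt, b.txt, c.txt, d.txt, e.txt} staged={none}
After op 26 (modify d.txt): modified={a.txt, b.txt, c.txt, d.txt, e.txt} staged={none}

Answer: none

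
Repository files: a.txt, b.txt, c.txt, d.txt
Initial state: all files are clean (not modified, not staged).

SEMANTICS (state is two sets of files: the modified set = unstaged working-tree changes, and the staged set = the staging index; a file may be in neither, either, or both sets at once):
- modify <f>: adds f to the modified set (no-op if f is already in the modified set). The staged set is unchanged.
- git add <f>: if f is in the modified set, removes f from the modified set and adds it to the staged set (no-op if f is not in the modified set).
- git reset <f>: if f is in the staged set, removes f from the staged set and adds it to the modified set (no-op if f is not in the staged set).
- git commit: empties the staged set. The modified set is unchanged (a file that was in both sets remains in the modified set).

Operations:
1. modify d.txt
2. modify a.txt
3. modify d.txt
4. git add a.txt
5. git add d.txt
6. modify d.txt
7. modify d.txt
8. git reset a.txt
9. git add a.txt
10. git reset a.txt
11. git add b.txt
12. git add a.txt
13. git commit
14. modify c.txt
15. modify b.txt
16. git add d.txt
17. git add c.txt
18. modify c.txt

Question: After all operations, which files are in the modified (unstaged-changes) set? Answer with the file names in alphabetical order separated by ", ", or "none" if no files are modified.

Answer: b.txt, c.txt

Derivation:
After op 1 (modify d.txt): modified={d.txt} staged={none}
After op 2 (modify a.txt): modified={a.txt, d.txt} staged={none}
After op 3 (modify d.txt): modified={a.txt, d.txt} staged={none}
After op 4 (git add a.txt): modified={d.txt} staged={a.txt}
After op 5 (git add d.txt): modified={none} staged={a.txt, d.txt}
After op 6 (modify d.txt): modified={d.txt} staged={a.txt, d.txt}
After op 7 (modify d.txt): modified={d.txt} staged={a.txt, d.txt}
After op 8 (git reset a.txt): modified={a.txt, d.txt} staged={d.txt}
After op 9 (git add a.txt): modified={d.txt} staged={a.txt, d.txt}
After op 10 (git reset a.txt): modified={a.txt, d.txt} staged={d.txt}
After op 11 (git add b.txt): modified={a.txt, d.txt} staged={d.txt}
After op 12 (git add a.txt): modified={d.txt} staged={a.txt, d.txt}
After op 13 (git commit): modified={d.txt} staged={none}
After op 14 (modify c.txt): modified={c.txt, d.txt} staged={none}
After op 15 (modify b.txt): modified={b.txt, c.txt, d.txt} staged={none}
After op 16 (git add d.txt): modified={b.txt, c.txt} staged={d.txt}
After op 17 (git add c.txt): modified={b.txt} staged={c.txt, d.txt}
After op 18 (modify c.txt): modified={b.txt, c.txt} staged={c.txt, d.txt}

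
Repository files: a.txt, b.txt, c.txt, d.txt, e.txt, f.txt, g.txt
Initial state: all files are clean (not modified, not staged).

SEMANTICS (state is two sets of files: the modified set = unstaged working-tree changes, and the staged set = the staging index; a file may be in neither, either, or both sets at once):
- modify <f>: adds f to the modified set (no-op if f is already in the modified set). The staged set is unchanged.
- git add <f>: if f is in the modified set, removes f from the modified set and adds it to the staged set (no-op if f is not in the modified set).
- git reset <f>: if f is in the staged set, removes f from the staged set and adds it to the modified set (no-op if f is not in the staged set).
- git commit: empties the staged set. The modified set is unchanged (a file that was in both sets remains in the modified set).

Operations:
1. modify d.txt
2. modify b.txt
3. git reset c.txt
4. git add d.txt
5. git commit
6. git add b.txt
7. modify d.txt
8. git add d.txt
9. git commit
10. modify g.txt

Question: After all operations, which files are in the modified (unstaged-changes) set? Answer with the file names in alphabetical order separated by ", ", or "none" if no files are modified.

Answer: g.txt

Derivation:
After op 1 (modify d.txt): modified={d.txt} staged={none}
After op 2 (modify b.txt): modified={b.txt, d.txt} staged={none}
After op 3 (git reset c.txt): modified={b.txt, d.txt} staged={none}
After op 4 (git add d.txt): modified={b.txt} staged={d.txt}
After op 5 (git commit): modified={b.txt} staged={none}
After op 6 (git add b.txt): modified={none} staged={b.txt}
After op 7 (modify d.txt): modified={d.txt} staged={b.txt}
After op 8 (git add d.txt): modified={none} staged={b.txt, d.txt}
After op 9 (git commit): modified={none} staged={none}
After op 10 (modify g.txt): modified={g.txt} staged={none}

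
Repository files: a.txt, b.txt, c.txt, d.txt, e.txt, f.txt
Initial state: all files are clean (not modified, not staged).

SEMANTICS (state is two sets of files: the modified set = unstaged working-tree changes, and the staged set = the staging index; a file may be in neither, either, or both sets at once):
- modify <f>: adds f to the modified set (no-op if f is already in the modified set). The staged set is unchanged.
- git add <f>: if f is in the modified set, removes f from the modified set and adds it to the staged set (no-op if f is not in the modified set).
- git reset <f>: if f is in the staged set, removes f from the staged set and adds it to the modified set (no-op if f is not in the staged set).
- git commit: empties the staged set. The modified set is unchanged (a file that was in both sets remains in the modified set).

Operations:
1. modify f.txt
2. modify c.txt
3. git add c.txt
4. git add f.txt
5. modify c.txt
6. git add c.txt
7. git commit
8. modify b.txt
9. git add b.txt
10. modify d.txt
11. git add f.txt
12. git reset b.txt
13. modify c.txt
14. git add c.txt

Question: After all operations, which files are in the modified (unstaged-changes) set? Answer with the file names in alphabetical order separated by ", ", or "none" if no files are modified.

After op 1 (modify f.txt): modified={f.txt} staged={none}
After op 2 (modify c.txt): modified={c.txt, f.txt} staged={none}
After op 3 (git add c.txt): modified={f.txt} staged={c.txt}
After op 4 (git add f.txt): modified={none} staged={c.txt, f.txt}
After op 5 (modify c.txt): modified={c.txt} staged={c.txt, f.txt}
After op 6 (git add c.txt): modified={none} staged={c.txt, f.txt}
After op 7 (git commit): modified={none} staged={none}
After op 8 (modify b.txt): modified={b.txt} staged={none}
After op 9 (git add b.txt): modified={none} staged={b.txt}
After op 10 (modify d.txt): modified={d.txt} staged={b.txt}
After op 11 (git add f.txt): modified={d.txt} staged={b.txt}
After op 12 (git reset b.txt): modified={b.txt, d.txt} staged={none}
After op 13 (modify c.txt): modified={b.txt, c.txt, d.txt} staged={none}
After op 14 (git add c.txt): modified={b.txt, d.txt} staged={c.txt}

Answer: b.txt, d.txt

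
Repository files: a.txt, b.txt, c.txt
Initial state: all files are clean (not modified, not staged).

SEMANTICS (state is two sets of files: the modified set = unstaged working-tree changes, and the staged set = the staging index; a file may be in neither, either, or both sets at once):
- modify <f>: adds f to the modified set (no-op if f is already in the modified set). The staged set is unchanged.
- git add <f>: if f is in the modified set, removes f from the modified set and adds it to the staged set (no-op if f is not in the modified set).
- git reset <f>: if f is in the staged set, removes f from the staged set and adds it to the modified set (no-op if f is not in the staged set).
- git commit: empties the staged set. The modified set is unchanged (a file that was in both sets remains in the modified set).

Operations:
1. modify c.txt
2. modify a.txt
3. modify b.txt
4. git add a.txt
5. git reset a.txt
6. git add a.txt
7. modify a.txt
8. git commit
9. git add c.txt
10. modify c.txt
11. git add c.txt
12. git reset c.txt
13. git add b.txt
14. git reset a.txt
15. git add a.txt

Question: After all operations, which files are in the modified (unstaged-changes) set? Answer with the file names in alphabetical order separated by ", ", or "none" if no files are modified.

After op 1 (modify c.txt): modified={c.txt} staged={none}
After op 2 (modify a.txt): modified={a.txt, c.txt} staged={none}
After op 3 (modify b.txt): modified={a.txt, b.txt, c.txt} staged={none}
After op 4 (git add a.txt): modified={b.txt, c.txt} staged={a.txt}
After op 5 (git reset a.txt): modified={a.txt, b.txt, c.txt} staged={none}
After op 6 (git add a.txt): modified={b.txt, c.txt} staged={a.txt}
After op 7 (modify a.txt): modified={a.txt, b.txt, c.txt} staged={a.txt}
After op 8 (git commit): modified={a.txt, b.txt, c.txt} staged={none}
After op 9 (git add c.txt): modified={a.txt, b.txt} staged={c.txt}
After op 10 (modify c.txt): modified={a.txt, b.txt, c.txt} staged={c.txt}
After op 11 (git add c.txt): modified={a.txt, b.txt} staged={c.txt}
After op 12 (git reset c.txt): modified={a.txt, b.txt, c.txt} staged={none}
After op 13 (git add b.txt): modified={a.txt, c.txt} staged={b.txt}
After op 14 (git reset a.txt): modified={a.txt, c.txt} staged={b.txt}
After op 15 (git add a.txt): modified={c.txt} staged={a.txt, b.txt}

Answer: c.txt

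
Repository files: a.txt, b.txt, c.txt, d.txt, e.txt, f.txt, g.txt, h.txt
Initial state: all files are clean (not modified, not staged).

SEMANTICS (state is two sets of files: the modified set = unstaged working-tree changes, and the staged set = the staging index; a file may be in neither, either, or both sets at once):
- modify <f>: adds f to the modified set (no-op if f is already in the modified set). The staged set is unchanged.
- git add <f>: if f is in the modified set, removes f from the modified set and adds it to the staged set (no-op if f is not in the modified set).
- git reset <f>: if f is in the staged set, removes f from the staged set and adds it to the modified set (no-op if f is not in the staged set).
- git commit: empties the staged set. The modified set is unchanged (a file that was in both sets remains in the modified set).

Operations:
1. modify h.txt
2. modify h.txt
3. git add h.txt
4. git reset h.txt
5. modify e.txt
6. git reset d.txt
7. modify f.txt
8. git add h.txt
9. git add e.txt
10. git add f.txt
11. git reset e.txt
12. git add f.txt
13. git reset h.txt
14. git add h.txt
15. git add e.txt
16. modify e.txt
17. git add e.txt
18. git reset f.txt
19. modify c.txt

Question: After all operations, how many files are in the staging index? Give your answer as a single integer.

After op 1 (modify h.txt): modified={h.txt} staged={none}
After op 2 (modify h.txt): modified={h.txt} staged={none}
After op 3 (git add h.txt): modified={none} staged={h.txt}
After op 4 (git reset h.txt): modified={h.txt} staged={none}
After op 5 (modify e.txt): modified={e.txt, h.txt} staged={none}
After op 6 (git reset d.txt): modified={e.txt, h.txt} staged={none}
After op 7 (modify f.txt): modified={e.txt, f.txt, h.txt} staged={none}
After op 8 (git add h.txt): modified={e.txt, f.txt} staged={h.txt}
After op 9 (git add e.txt): modified={f.txt} staged={e.txt, h.txt}
After op 10 (git add f.txt): modified={none} staged={e.txt, f.txt, h.txt}
After op 11 (git reset e.txt): modified={e.txt} staged={f.txt, h.txt}
After op 12 (git add f.txt): modified={e.txt} staged={f.txt, h.txt}
After op 13 (git reset h.txt): modified={e.txt, h.txt} staged={f.txt}
After op 14 (git add h.txt): modified={e.txt} staged={f.txt, h.txt}
After op 15 (git add e.txt): modified={none} staged={e.txt, f.txt, h.txt}
After op 16 (modify e.txt): modified={e.txt} staged={e.txt, f.txt, h.txt}
After op 17 (git add e.txt): modified={none} staged={e.txt, f.txt, h.txt}
After op 18 (git reset f.txt): modified={f.txt} staged={e.txt, h.txt}
After op 19 (modify c.txt): modified={c.txt, f.txt} staged={e.txt, h.txt}
Final staged set: {e.txt, h.txt} -> count=2

Answer: 2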